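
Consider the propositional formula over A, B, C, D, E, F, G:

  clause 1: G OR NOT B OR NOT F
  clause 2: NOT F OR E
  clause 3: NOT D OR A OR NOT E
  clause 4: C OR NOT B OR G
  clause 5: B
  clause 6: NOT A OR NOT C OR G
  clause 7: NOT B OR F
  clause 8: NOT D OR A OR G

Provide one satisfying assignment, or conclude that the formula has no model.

From the singleton clause (B), B = true.
From the singleton clause (F), F = true.
From the singleton clause (G), G = true.
From the singleton clause (E), E = true.
Try D = false.
Every clause is now satisfied; A, C are unconstrained.

A: false,  B: true,  C: true,  D: false,  E: true,  F: true,  G: true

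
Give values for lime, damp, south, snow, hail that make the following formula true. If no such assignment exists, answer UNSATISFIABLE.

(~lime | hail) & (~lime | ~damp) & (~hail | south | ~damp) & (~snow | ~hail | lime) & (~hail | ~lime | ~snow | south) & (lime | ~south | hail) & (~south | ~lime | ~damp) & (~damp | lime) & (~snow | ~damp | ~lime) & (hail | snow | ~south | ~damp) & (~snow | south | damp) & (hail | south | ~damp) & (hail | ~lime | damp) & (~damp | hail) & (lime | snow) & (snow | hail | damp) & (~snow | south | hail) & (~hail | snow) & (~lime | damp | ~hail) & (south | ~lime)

UNSATISFIABLE

Suppose lime = 0.
From the singleton clause (~damp), damp = 0.
From the singleton clause (snow), snow = 1.
From the singleton clause (~hail), hail = 0.
From the singleton clause (~south), south = 0.
But (south) is also a unit clause — contradiction.
Undo lime and try lime = 1.
From the singleton clause (hail), hail = 1.
From the singleton clause (~damp), damp = 0.
But (damp) is also a unit clause — contradiction.
Both values of lime lead to a conflict.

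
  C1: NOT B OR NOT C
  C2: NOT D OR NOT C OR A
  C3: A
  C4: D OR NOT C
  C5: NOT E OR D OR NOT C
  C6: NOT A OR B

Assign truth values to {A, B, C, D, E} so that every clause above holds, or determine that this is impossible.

Unit clause (A) forces A = true.
Unit clause (B) forces B = true.
Unit clause (NOT C) forces C = false.
All clauses hold; D, E can take either value.

A=true, B=true, C=false, D=false, E=false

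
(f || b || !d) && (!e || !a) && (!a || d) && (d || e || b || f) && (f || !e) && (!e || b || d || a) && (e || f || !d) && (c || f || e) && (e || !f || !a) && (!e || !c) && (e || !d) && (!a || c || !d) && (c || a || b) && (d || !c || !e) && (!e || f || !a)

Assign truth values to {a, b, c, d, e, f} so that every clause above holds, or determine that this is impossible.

a ↦ false, b ↦ true, c ↦ true, d ↦ false, e ↦ false, f ↦ true

Try e = false.
(!d) alone gives d = false.
(!a) alone gives a = false.
Try b = true.
Try c = true.
All clauses hold; f can take either value.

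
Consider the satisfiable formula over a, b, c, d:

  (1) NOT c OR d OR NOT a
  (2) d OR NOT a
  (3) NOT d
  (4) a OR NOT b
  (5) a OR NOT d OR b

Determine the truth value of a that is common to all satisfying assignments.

Suppose a = true.
(d) alone gives d = true.
That conflicts with the unit clause (NOT d).
So every satisfying assignment has a = False.

False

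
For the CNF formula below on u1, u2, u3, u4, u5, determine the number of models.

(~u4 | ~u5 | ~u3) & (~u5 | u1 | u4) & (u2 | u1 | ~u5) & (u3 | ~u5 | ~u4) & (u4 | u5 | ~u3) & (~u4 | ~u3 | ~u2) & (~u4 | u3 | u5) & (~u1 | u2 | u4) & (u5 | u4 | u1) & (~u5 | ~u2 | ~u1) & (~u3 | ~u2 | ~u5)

There are 2^5 = 32 truth assignments over (u1, u2, u3, u4, u5).
Split on u4. With u4 = 1, the clauses containing u4 are satisfied and ~u4 drops from the rest; 2 of the 2^4 = 16 assignments to the other variables satisfy what remains.
With u4 = 0, by the same count on the reduced clause set, 1 assignment works.
(One model: u1=F, u2=F, u3=T, u4=T, u5=F.)
Total: 2 + 1 = 3.

3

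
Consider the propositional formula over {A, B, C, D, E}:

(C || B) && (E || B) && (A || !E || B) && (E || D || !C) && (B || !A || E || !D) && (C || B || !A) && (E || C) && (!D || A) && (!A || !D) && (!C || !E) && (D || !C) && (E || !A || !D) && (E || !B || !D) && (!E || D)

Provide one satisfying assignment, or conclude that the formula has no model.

UNSATISFIABLE

Case C = true:
Unit clause (!E) forces E = false.
Unit clause (B) forces B = true.
Unit clause (D) forces D = true.
Now (!D) is unsatisfied and unit — conflict.
Undo C and try C = false.
Unit clause (B) forces B = true.
Unit clause (E) forces E = true.
Unit clause (D) forces D = true.
Unit clause (A) forces A = true.
Now (!A) is unsatisfied and unit — conflict.
Neither C = true nor C = false works.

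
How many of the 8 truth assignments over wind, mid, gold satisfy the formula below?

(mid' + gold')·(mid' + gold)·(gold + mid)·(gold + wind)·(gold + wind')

There are 2^3 = 8 truth assignments over (wind, mid, gold).
Check each against the 5 clauses (columns in the order wind, mid, gold):
  F F F  ✗ fails (gold + mid)
  F F T  ✓ satisfies all
  F T F  ✗ fails (mid' + gold)
  F T T  ✗ fails (mid' + gold')
  T F F  ✗ fails (gold + mid)
  T F T  ✓ satisfies all
  T T F  ✗ fails (mid' + gold)
  T T T  ✗ fails (mid' + gold')
2 of the 8 rows are models.

2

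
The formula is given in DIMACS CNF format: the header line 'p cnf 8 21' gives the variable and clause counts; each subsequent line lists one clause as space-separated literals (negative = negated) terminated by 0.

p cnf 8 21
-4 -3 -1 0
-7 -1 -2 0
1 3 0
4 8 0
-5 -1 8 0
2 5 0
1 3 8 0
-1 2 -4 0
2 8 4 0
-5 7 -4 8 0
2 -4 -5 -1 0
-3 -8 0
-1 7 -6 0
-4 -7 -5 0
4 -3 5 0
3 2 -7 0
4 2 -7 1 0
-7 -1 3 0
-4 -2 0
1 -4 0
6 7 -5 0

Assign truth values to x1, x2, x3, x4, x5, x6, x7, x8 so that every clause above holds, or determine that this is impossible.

Branch on x1: set x1 = True.
Branch on x4: set x4 = False.
Unit clause (x8) forces x8 = True.
Unit clause (¬x3) forces x3 = False.
Unit clause (¬x7) forces x7 = False.
Unit clause (¬x6) forces x6 = False.
Unit clause (¬x5) forces x5 = False.
Unit clause (x2) forces x2 = True.
All clauses are satisfied.

x1 ↦ True,  x2 ↦ True,  x3 ↦ False,  x4 ↦ False,  x5 ↦ False,  x6 ↦ False,  x7 ↦ False,  x8 ↦ True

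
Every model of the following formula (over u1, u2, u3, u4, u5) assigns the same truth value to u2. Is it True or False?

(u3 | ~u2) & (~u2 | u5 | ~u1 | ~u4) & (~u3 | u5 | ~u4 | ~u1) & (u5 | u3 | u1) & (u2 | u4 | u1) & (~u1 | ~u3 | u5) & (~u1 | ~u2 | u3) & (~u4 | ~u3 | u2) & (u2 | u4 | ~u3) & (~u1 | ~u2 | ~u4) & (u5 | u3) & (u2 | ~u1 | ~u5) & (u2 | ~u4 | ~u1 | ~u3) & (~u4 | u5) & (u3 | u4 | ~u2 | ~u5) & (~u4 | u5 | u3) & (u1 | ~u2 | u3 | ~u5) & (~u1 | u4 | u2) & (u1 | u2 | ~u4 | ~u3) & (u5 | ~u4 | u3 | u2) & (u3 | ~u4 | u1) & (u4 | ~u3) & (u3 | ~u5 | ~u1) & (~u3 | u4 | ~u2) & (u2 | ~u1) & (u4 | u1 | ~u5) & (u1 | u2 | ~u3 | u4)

Suppose u2 = 0.
Unit clause (~u1) forces u1 = 0.
Unit clause (u4) forces u4 = 1.
Unit clause (~u3) forces u3 = 0.
Now (u3) is unsatisfied and unit — conflict.
So every satisfying assignment has u2 = True.

True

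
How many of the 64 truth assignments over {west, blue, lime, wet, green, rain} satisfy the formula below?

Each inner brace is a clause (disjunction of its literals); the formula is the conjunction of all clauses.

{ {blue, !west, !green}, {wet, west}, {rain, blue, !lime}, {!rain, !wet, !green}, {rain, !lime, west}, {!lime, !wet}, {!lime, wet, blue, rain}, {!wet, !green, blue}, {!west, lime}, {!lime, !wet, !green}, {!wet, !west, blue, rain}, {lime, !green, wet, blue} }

10

There are 2^6 = 64 truth assignments over (west, blue, lime, wet, green, rain).
Split on green. With green = true, the clauses containing green are satisfied and !green drops from the rest; 3 of the 2^5 = 32 assignments to the other variables satisfy what remains.
With green = false, by the same count on the reduced clause set, 7 assignments work.
(One model: west=F, blue=F, lime=F, wet=T, green=F, rain=F.)
Total: 3 + 7 = 10.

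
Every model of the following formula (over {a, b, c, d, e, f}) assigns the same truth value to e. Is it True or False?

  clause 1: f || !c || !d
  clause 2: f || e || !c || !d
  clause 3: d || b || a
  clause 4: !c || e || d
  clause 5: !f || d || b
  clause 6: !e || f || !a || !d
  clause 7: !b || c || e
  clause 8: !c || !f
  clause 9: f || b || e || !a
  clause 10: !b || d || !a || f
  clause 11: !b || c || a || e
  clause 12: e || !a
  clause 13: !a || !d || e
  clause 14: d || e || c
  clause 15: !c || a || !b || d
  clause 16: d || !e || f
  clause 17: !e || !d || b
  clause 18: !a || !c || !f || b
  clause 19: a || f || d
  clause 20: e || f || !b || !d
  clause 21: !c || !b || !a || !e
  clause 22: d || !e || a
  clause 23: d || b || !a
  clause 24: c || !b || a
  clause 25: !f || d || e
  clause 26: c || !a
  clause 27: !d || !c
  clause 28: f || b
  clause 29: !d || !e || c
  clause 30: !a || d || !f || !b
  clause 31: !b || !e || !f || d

Suppose e = true.
Case c = false:
From the singleton clause (!a), a = false.
From the singleton clause (d), d = true.
Now (!d) is unsatisfied and unit — conflict.
That branch fails; take c = true instead.
From the singleton clause (!f), f = false.
From the singleton clause (!d), d = false.
Now (d) is unsatisfied and unit — conflict.
Either choice for c ends in contradiction.
So every satisfying assignment has e = False.

False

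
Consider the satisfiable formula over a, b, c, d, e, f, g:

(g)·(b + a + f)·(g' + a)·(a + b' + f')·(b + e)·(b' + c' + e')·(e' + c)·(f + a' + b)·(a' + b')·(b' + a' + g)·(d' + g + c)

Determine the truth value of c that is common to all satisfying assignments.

Suppose c = 0.
(g) alone gives g = 1.
(a) alone gives a = 1.
(e') alone gives e = 0.
(b) alone gives b = 1.
That conflicts with the unit clause (b').
So every satisfying assignment has c = True.

True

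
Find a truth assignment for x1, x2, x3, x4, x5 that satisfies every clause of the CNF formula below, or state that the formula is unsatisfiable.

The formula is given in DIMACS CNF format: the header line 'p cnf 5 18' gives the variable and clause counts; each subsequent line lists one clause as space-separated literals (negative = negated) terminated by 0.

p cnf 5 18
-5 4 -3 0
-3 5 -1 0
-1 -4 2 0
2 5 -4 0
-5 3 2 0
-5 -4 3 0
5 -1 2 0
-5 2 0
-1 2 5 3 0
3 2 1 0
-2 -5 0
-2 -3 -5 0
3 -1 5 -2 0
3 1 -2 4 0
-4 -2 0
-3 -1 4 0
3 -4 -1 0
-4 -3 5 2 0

x1=False, x2=True, x3=True, x4=False, x5=False

Try x5 = False.
Try x3 = True.
Unit clause (¬x1) forces x1 = False.
Try x2 = True.
Unit clause (¬x4) forces x4 = False.
All clauses are satisfied.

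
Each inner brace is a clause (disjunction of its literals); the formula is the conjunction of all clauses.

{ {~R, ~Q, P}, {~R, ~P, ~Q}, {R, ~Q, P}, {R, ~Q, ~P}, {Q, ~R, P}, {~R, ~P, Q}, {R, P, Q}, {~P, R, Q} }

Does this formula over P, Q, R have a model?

Branch on R: set R = 0.
Branch on Q: set Q = 0.
(P) alone gives P = 1.
But (~P) is also a unit clause — contradiction.
Backtrack on Q: now try Q = 1.
(P) alone gives P = 1.
But (~P) is also a unit clause — contradiction.
Either choice for Q ends in contradiction.
Backtrack on R: now try R = 1.
Branch on Q: set Q = 0.
(P) alone gives P = 1.
But (~P) is also a unit clause — contradiction.
Backtrack on Q: now try Q = 1.
(P) alone gives P = 1.
But (~P) is also a unit clause — contradiction.
Either choice for Q ends in contradiction.
Either choice for R ends in contradiction.
No assignment satisfies every clause.

No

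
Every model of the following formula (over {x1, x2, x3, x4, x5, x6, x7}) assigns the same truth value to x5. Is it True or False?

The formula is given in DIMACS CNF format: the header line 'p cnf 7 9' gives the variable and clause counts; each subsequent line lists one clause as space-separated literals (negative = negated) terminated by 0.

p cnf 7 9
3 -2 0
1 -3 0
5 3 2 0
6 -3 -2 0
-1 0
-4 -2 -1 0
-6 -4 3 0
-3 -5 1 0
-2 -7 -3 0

Suppose x5 = False.
From the singleton clause (¬x1), x1 = False.
From the singleton clause (¬x3), x3 = False.
From the singleton clause (¬x2), x2 = False.
Now (x2) is unsatisfied and unit — conflict.
So every satisfying assignment has x5 = True.

True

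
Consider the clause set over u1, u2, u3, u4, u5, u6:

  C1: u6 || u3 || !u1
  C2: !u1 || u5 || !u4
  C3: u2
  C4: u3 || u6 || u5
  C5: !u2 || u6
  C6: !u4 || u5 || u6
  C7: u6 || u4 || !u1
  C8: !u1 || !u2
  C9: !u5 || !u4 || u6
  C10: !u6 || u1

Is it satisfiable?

No, unsatisfiable

The clause (u2) is unit, so u2 = true.
The clause (u6) is unit, so u6 = true.
The clause (!u1) is unit, so u1 = false.
But (u1) is also a unit clause — contradiction.
No assignment satisfies every clause.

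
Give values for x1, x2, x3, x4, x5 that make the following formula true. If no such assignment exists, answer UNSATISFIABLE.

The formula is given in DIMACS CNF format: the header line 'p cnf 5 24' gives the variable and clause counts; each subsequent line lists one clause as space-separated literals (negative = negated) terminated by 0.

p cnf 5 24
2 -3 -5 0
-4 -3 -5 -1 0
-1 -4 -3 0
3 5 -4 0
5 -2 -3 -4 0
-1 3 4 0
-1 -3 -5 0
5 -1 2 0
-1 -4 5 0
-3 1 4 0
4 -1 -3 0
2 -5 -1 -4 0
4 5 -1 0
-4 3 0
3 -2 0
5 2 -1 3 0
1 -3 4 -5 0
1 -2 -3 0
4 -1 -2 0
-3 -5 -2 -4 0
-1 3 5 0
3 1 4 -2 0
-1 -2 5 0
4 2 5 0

Suppose x4 = True.
Unit clause (x3) forces x3 = True.
Unit clause (¬x1) forces x1 = False.
Unit clause (¬x2) forces x2 = False.
Unit clause (¬x5) forces x5 = False.
Every clause now holds.

x1: False,  x2: False,  x3: True,  x4: True,  x5: False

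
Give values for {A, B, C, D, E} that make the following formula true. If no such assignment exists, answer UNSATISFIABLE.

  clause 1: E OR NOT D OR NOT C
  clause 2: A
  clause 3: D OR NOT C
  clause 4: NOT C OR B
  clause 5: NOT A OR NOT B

The clause (A) is unit, so A = true.
The clause (NOT B) is unit, so B = false.
The clause (NOT C) is unit, so C = false.
No clause remains; D, E are free.

A: true, B: false, C: false, D: false, E: false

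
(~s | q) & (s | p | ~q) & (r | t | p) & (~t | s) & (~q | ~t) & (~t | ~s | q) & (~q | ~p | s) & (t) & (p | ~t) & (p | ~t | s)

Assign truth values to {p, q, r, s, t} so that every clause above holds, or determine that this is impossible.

UNSATISFIABLE

The clause (t) is unit, so t = 1.
The clause (s) is unit, so s = 1.
The clause (q) is unit, so q = 1.
That conflicts with the unit clause (~q).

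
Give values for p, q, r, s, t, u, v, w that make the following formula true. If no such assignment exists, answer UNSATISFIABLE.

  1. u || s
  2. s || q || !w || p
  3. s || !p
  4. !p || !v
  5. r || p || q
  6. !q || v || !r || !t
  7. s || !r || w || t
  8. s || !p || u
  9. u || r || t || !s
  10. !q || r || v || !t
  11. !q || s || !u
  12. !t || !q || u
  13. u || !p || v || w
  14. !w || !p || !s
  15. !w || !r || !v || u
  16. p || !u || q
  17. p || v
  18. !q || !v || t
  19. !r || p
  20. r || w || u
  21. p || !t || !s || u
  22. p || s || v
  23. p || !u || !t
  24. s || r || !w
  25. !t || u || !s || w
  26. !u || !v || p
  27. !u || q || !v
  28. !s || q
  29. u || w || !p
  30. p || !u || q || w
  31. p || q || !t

p: true, q: true, r: false, s: true, t: false, u: true, v: false, w: false

Suppose u = true.
Suppose s = true.
From the singleton clause (q), q = true.
Suppose p = true.
From the singleton clause (!v), v = false.
From the singleton clause (!w), w = false.
Suppose r = false.
From the singleton clause (!t), t = false.
All clauses are satisfied.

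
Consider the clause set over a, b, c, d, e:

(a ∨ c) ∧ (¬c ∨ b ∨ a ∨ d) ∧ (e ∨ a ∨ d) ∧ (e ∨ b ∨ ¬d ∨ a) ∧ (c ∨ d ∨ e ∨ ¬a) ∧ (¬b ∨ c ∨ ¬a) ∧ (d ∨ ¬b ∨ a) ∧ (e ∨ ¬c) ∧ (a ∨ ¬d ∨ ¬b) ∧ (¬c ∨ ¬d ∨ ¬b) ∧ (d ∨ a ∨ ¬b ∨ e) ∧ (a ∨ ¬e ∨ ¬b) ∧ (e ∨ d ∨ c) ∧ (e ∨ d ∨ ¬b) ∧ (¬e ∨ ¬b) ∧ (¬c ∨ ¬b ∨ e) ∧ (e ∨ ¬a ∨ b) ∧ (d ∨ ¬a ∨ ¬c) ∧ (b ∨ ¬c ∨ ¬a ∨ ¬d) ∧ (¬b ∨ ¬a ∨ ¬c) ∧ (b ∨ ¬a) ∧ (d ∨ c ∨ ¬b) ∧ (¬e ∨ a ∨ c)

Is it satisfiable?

Suppose a = False.
From the singleton clause (c), c = True.
From the singleton clause (e), e = True.
From the singleton clause (¬b), b = False.
From the singleton clause (d), d = True.
All clauses are satisfied.
A satisfying assignment: a: False; b: False; c: True; d: True; e: True.

Yes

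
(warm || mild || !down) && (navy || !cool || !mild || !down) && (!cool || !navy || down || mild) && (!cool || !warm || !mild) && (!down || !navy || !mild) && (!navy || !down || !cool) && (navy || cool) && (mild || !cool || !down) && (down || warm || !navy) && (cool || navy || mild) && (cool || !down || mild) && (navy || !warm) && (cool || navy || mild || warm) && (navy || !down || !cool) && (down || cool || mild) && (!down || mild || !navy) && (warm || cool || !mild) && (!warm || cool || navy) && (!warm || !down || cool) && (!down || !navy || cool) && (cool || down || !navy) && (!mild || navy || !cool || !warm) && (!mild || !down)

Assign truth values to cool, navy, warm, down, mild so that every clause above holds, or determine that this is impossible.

cool: true, navy: false, warm: false, down: false, mild: true

Case navy = false:
The clause (cool) is unit, so cool = true.
The clause (!warm) is unit, so warm = false.
The clause (!down) is unit, so down = false.
All clauses hold; mild can take either value.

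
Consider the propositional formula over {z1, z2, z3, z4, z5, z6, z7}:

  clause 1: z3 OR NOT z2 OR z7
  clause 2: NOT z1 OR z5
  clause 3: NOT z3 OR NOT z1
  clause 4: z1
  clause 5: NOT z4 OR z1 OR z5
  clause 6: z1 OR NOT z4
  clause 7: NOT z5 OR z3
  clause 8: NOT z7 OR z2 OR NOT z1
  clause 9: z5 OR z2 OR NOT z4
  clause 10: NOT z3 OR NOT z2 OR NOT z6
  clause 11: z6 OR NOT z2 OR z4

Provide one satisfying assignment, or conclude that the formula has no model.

The clause (z1) is unit, so z1 = true.
The clause (z5) is unit, so z5 = true.
The clause (NOT z3) is unit, so z3 = false.
But (z3) is also a unit clause — contradiction.

UNSATISFIABLE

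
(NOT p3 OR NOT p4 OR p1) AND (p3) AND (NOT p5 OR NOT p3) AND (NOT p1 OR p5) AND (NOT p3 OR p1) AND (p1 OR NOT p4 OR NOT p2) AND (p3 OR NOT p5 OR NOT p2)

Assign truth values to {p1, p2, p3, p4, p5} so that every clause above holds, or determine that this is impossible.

UNSATISFIABLE

From the singleton clause (p3), p3 = true.
From the singleton clause (NOT p5), p5 = false.
From the singleton clause (NOT p1), p1 = false.
Now (p1) is unsatisfied and unit — conflict.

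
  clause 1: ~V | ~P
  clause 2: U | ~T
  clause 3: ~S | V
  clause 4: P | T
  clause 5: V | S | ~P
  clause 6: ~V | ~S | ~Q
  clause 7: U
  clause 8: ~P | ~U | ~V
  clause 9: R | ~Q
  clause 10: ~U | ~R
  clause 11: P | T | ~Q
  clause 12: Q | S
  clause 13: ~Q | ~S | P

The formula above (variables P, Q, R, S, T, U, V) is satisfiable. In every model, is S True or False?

Suppose S = 0.
Unit clause (U) forces U = 1.
Unit clause (~R) forces R = 0.
Unit clause (~Q) forces Q = 0.
But (Q) is also a unit clause — contradiction.
So every satisfying assignment has S = True.

True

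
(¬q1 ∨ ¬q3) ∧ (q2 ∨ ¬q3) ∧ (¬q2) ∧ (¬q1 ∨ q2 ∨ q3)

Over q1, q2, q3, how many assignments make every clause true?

There are 2^3 = 8 truth assignments over (q1, q2, q3).
Check each against the 4 clauses (columns in the order q1, q2, q3):
  F F F  ✓ satisfies all
  F F T  ✗ fails (q2 ∨ ¬q3)
  F T F  ✗ fails (¬q2)
  F T T  ✗ fails (¬q2)
  T F F  ✗ fails (¬q1 ∨ q2 ∨ q3)
  T F T  ✗ fails (¬q1 ∨ ¬q3)
  T T F  ✗ fails (¬q2)
  T T T  ✗ fails (¬q1 ∨ ¬q3)
1 of the 8 rows is a model.

1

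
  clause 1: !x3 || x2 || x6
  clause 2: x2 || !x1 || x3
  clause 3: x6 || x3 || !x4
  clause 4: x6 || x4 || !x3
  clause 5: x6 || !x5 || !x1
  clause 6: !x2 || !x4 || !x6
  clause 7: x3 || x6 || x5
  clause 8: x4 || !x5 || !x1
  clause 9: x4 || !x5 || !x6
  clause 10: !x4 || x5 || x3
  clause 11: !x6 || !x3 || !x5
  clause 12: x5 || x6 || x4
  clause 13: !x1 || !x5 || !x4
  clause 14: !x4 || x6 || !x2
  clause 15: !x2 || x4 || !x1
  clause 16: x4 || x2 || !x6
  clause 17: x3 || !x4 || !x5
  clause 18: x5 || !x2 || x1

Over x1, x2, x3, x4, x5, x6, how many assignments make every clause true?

There are 2^6 = 64 truth assignments over (x1, x2, x3, x4, x5, x6).
Split on x3. With x3 = true, the clauses containing x3 are satisfied and !x3 drops from the rest; 2 of the 2^5 = 32 assignments to the other variables satisfy what remains.
With x3 = false, by the same count on the reduced clause set, 2 assignments work.
Total: 2 + 2 = 4.

4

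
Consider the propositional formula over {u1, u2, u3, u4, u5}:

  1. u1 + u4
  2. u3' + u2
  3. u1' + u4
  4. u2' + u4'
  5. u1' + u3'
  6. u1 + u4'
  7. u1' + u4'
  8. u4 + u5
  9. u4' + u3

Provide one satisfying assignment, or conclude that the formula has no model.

UNSATISFIABLE

Case u1 = 1:
From the singleton clause (u4), u4 = 1.
That conflicts with the unit clause (u4').
So u1 must be the other value — set u1 = 0.
From the singleton clause (u4), u4 = 1.
That conflicts with the unit clause (u4').
Neither u1 = 1 nor u1 = 0 works.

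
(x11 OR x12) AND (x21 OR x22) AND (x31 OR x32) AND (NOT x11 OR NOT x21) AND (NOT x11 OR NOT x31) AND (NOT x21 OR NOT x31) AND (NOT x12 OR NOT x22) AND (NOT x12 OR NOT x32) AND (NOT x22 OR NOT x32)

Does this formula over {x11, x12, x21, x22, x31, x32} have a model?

No, unsatisfiable

Case x11 = true:
Unit clause (NOT x21) forces x21 = false.
Unit clause (x22) forces x22 = true.
Unit clause (NOT x31) forces x31 = false.
Unit clause (x32) forces x32 = true.
Now (NOT x32) is unsatisfied and unit — conflict.
Backtrack on x11: now try x11 = false.
Unit clause (x12) forces x12 = true.
Unit clause (NOT x22) forces x22 = false.
Unit clause (x21) forces x21 = true.
Unit clause (NOT x31) forces x31 = false.
Unit clause (x32) forces x32 = true.
Now (NOT x32) is unsatisfied and unit — conflict.
Both values of x11 lead to a conflict.
No assignment satisfies every clause.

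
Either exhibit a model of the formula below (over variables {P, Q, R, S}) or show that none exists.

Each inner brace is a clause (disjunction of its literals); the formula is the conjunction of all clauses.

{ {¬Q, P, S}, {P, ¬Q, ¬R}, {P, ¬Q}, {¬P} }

(¬P) alone gives P = False.
(¬Q) alone gives Q = False.
Every clause is now satisfied; R, S are unconstrained.

P: False, Q: False, R: False, S: False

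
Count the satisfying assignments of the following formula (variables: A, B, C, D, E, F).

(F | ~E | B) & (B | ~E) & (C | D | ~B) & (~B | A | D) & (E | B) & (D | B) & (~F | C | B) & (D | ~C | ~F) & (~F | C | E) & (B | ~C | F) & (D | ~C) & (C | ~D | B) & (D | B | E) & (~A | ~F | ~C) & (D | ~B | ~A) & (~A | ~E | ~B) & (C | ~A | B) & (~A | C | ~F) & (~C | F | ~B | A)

7

There are 2^6 = 64 truth assignments over (A, B, C, D, E, F).
Split on E. With E = 1, the clauses containing E are satisfied and ~E drops from the rest; 3 of the 2^5 = 32 assignments to the other variables satisfy what remains.
With E = 0, by the same count on the reduced clause set, 4 assignments work.
(One model: A=F, B=T, C=F, D=T, E=F, F=F.)
Total: 3 + 4 = 7.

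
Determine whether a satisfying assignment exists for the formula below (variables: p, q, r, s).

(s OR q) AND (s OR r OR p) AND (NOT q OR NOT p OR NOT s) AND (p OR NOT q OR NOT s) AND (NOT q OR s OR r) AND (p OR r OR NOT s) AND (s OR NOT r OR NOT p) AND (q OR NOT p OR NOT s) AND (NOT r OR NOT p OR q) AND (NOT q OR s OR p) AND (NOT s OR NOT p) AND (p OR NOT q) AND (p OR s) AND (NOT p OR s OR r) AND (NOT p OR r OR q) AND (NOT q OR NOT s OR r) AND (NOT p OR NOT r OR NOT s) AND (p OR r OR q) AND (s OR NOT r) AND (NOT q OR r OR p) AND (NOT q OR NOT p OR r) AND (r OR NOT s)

Try s = true.
The clause (NOT p) is unit, so p = false.
The clause (NOT q) is unit, so q = false.
The clause (r) is unit, so r = true.
All clauses are satisfied.
A satisfying assignment: p=false; q=false; r=true; s=true.

Yes, satisfiable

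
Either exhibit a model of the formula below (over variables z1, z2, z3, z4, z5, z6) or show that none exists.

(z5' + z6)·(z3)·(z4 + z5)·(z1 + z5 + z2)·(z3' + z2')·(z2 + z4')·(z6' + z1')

(z3) alone gives z3 = 1.
(z2') alone gives z2 = 0.
(z4') alone gives z4 = 0.
(z5) alone gives z5 = 1.
(z6) alone gives z6 = 1.
(z1') alone gives z1 = 0.
Every clause now holds.

z1: 0,  z2: 0,  z3: 1,  z4: 0,  z5: 1,  z6: 1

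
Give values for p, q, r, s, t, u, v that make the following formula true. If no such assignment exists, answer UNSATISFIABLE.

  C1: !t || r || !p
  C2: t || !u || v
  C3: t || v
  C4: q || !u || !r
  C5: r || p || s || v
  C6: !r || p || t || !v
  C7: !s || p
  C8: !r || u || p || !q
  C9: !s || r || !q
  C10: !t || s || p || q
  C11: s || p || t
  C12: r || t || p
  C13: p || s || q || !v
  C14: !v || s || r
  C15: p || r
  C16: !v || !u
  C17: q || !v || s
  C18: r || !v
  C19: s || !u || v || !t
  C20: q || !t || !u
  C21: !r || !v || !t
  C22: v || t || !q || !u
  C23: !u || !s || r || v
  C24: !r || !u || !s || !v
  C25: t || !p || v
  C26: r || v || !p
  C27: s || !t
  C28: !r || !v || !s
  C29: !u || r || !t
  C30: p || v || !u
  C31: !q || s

p ↦ true, q ↦ true, r ↦ true, s ↦ true, t ↦ true, u ↦ false, v ↦ false

Case t = true:
From the singleton clause (s), s = true.
From the singleton clause (p), p = true.
From the singleton clause (r), r = true.
From the singleton clause (!v), v = false.
Case q = true:
No clause remains; u is free.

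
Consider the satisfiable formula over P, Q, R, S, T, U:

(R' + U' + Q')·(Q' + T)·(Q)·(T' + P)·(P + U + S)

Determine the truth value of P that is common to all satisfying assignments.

Suppose P = 0.
The clause (Q) is unit, so Q = 1.
The clause (T) is unit, so T = 1.
That conflicts with the unit clause (T').
So every satisfying assignment has P = True.

True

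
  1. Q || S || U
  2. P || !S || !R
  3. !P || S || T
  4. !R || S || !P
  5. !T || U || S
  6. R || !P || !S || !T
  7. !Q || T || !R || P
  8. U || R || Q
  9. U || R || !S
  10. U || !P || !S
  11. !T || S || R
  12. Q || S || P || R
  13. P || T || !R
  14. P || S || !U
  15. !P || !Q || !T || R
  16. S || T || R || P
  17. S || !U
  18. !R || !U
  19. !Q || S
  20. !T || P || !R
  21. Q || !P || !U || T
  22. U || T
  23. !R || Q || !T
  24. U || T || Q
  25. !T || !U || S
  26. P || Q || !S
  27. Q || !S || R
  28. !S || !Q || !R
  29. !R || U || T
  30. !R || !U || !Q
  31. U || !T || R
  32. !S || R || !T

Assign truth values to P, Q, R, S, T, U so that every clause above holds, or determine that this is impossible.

Suppose S = true.
Suppose P = true.
Unit clause (U) forces U = true.
Unit clause (!R) forces R = false.
Unit clause (!T) forces T = false.
Unit clause (Q) forces Q = true.
This assignment satisfies each clause.

P ↦ true; Q ↦ true; R ↦ false; S ↦ true; T ↦ false; U ↦ true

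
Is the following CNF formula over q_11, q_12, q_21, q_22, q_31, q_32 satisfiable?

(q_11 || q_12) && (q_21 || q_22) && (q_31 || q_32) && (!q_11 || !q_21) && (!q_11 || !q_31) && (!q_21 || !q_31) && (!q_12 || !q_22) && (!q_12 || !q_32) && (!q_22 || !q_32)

Branch on q_11: set q_11 = true.
From the singleton clause (!q_21), q_21 = false.
From the singleton clause (q_22), q_22 = true.
From the singleton clause (!q_31), q_31 = false.
From the singleton clause (q_32), q_32 = true.
Now (!q_32) is unsatisfied and unit — conflict.
Backtrack on q_11: now try q_11 = false.
From the singleton clause (q_12), q_12 = true.
From the singleton clause (!q_22), q_22 = false.
From the singleton clause (q_21), q_21 = true.
From the singleton clause (!q_31), q_31 = false.
From the singleton clause (q_32), q_32 = true.
Now (!q_32) is unsatisfied and unit — conflict.
Both values of q_11 lead to a conflict.
No assignment satisfies every clause.

No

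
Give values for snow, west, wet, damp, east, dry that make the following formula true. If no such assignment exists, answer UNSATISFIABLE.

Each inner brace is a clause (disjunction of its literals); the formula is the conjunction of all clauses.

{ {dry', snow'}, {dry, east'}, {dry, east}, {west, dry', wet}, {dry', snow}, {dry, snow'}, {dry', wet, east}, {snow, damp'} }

Case dry = 0:
Unit clause (east') forces east = 0.
Now (east) is unsatisfied and unit — conflict.
Backtrack on dry: now try dry = 1.
Unit clause (snow') forces snow = 0.
Now (snow) is unsatisfied and unit — conflict.
Both values of dry lead to a conflict.

UNSATISFIABLE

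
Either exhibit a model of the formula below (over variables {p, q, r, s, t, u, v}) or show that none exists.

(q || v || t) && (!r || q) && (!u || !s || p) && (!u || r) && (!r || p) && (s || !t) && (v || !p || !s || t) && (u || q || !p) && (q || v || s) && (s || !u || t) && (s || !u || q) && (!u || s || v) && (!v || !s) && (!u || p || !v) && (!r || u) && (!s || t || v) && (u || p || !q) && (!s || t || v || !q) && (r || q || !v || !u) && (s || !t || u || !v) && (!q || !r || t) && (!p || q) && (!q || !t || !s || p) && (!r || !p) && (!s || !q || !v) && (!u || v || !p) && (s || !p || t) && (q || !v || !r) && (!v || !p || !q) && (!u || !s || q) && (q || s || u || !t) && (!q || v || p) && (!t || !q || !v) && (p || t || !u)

p: false; q: false; r: false; s: false; t: false; u: false; v: true

Branch on r: set r = false.
The clause (!u) is unit, so u = false.
Branch on s: set s = false.
The clause (!t) is unit, so t = false.
The clause (!p) is unit, so p = false.
The clause (!q) is unit, so q = false.
The clause (v) is unit, so v = true.
Every clause now holds.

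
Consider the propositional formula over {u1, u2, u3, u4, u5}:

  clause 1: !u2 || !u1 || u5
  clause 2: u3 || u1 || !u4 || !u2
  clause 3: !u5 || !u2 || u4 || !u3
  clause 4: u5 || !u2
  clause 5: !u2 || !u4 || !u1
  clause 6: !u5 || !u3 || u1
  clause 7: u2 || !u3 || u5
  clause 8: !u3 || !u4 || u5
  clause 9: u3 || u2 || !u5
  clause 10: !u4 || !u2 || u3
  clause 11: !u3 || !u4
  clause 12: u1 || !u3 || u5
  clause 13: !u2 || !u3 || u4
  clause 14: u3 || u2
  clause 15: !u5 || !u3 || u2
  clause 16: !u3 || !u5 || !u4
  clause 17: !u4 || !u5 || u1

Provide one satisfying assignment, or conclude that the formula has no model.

Suppose u5 = true.
Suppose u3 = false.
The clause (u2) is unit, so u2 = true.
The clause (!u4) is unit, so u4 = false.
Every clause is now satisfied; u1 is unconstrained.

u1: true, u2: true, u3: false, u4: false, u5: true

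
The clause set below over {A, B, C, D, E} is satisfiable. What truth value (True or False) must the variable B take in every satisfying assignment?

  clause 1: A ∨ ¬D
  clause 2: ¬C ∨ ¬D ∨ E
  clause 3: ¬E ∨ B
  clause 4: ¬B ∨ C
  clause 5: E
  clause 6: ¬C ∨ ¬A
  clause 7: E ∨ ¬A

Suppose B = False.
The clause (¬E) is unit, so E = False.
But (E) is also a unit clause — contradiction.
So every satisfying assignment has B = True.

True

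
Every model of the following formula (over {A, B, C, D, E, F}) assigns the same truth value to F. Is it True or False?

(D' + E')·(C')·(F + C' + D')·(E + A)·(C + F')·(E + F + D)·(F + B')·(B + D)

Suppose F = 1.
Unit clause (C') forces C = 0.
That conflicts with the unit clause (C).
So every satisfying assignment has F = False.

False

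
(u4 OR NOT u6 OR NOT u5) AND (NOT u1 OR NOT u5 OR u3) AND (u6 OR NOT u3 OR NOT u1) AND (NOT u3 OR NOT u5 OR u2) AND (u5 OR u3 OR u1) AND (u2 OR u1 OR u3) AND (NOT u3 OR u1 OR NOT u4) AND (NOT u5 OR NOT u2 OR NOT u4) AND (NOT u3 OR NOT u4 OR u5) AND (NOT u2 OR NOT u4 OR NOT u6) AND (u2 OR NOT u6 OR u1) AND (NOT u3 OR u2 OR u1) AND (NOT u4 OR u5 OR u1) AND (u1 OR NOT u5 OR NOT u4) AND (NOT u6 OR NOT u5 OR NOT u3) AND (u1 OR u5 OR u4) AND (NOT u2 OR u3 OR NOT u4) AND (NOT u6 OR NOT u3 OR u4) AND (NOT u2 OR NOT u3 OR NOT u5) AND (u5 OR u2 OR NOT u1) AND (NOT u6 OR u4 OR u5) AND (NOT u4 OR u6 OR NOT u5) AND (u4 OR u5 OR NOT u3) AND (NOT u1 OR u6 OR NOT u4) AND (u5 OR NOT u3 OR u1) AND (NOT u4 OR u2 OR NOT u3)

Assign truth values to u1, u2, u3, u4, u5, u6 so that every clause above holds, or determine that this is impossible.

u1: false,  u2: true,  u3: false,  u4: false,  u5: true,  u6: false

Suppose u4 = false.
Suppose u6 = false.
Suppose u3 = false.
Suppose u1 = false.
Unit clause (u5) forces u5 = true.
Unit clause (u2) forces u2 = true.
Every clause now holds.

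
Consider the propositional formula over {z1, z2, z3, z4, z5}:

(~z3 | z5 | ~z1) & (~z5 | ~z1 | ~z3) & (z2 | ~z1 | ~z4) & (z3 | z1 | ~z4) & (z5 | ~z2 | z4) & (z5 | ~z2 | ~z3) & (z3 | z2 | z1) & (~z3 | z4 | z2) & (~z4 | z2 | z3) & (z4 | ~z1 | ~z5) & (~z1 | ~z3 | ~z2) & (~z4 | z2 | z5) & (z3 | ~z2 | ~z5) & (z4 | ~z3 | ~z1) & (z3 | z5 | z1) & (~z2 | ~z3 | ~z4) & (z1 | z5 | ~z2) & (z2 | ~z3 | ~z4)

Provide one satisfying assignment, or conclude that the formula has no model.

z1 ↦ 1; z2 ↦ 0; z3 ↦ 0; z4 ↦ 0; z5 ↦ 0

Try z3 = 0.
Try z1 = 1.
Try z2 = 0.
Unit clause (~z4) forces z4 = 0.
Unit clause (~z5) forces z5 = 0.
Every clause now holds.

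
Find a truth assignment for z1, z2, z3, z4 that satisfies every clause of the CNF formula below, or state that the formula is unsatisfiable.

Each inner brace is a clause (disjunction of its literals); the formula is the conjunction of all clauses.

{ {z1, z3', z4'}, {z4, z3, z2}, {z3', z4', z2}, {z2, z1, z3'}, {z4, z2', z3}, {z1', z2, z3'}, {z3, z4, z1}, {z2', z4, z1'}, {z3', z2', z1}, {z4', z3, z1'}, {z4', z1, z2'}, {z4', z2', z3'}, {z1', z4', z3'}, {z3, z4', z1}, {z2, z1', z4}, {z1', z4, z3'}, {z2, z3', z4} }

UNSATISFIABLE

Try z1 = 1.
Try z2 = 1.
(z4) alone gives z4 = 1.
(z3) alone gives z3 = 1.
But (z3') is also a unit clause — contradiction.
Undo z2 and try z2 = 0.
(z3') alone gives z3 = 0.
(z4) alone gives z4 = 1.
But (z4') is also a unit clause — contradiction.
Neither z2 = 1 nor z2 = 0 works.
Undo z1 and try z1 = 0.
Try z3 = 0.
(z4) alone gives z4 = 1.
But (z4') is also a unit clause — contradiction.
Undo z3 and try z3 = 1.
(z4') alone gives z4 = 0.
(z2) alone gives z2 = 1.
But (z2') is also a unit clause — contradiction.
Neither z3 = 1 nor z3 = 0 works.
Neither z1 = 1 nor z1 = 0 works.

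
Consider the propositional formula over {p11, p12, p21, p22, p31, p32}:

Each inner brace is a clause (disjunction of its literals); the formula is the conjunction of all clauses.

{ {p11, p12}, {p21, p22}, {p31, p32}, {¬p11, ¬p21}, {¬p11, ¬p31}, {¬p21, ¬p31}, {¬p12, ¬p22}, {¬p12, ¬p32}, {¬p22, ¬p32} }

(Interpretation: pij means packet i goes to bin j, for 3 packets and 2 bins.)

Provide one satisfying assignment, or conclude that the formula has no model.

Branch on p11: set p11 = True.
Unit clause (¬p21) forces p21 = False.
Unit clause (p22) forces p22 = True.
Unit clause (¬p31) forces p31 = False.
Unit clause (p32) forces p32 = True.
That conflicts with the unit clause (¬p32).
So p11 must be the other value — set p11 = False.
Unit clause (p12) forces p12 = True.
Unit clause (¬p22) forces p22 = False.
Unit clause (p21) forces p21 = True.
Unit clause (¬p31) forces p31 = False.
Unit clause (p32) forces p32 = True.
That conflicts with the unit clause (¬p32).
Neither p11 = True nor p11 = False works.

UNSATISFIABLE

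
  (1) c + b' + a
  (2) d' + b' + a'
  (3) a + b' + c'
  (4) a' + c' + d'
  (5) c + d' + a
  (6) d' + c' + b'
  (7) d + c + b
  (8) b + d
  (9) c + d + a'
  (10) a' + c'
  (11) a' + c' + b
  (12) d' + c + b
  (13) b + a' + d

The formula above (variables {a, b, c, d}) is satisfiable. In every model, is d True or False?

Suppose d = 0.
From the singleton clause (b), b = 1.
Branch on c: set c = 1.
From the singleton clause (a), a = 1.
But (a') is also a unit clause — contradiction.
Undo c and try c = 0.
From the singleton clause (a), a = 1.
But (a') is also a unit clause — contradiction.
Neither c = 1 nor c = 0 works.
So every satisfying assignment has d = True.

True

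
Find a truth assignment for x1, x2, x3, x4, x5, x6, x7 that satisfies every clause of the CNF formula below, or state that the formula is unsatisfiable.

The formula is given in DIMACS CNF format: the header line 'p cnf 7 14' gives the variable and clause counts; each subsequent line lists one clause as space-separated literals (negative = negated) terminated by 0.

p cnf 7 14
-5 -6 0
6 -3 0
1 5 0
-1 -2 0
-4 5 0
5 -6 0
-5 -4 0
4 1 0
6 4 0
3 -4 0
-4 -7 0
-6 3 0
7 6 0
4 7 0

UNSATISFIABLE

Branch on x5: set x5 = False.
From the singleton clause (x1), x1 = True.
From the singleton clause (¬x2), x2 = False.
From the singleton clause (¬x4), x4 = False.
From the singleton clause (¬x6), x6 = False.
That conflicts with the unit clause (x6).
So x5 must be the other value — set x5 = True.
From the singleton clause (¬x6), x6 = False.
From the singleton clause (¬x3), x3 = False.
From the singleton clause (¬x4), x4 = False.
That conflicts with the unit clause (x4).
Both values of x5 lead to a conflict.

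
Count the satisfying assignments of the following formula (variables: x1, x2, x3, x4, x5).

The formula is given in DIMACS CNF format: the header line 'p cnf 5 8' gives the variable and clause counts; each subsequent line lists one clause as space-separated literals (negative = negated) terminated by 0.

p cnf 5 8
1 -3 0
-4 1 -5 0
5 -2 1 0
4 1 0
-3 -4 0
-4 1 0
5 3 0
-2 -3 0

There are 2^5 = 32 truth assignments over (x1, x2, x3, x4, x5).
Split on x4. With x4 = True, the clauses containing x4 are satisfied and ¬x4 drops from the rest; 2 of the 2^4 = 16 assignments to the other variables satisfy what remains.
With x4 = False, by the same count on the reduced clause set, 4 assignments work.
(One model: x1=T, x2=F, x3=F, x4=F, x5=T.)
Total: 2 + 4 = 6.

6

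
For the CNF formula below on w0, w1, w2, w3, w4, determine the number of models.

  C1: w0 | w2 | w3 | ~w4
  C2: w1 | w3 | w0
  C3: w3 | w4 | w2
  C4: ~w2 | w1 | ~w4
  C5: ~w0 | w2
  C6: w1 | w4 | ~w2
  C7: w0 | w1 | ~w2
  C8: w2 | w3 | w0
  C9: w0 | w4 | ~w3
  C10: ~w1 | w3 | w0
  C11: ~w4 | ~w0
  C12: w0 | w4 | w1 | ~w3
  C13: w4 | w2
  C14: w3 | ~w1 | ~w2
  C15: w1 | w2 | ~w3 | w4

4

There are 2^5 = 32 truth assignments over (w0, w1, w2, w3, w4).
Split on w2. With w2 = 1, the clauses containing w2 are satisfied and ~w2 drops from the rest; 2 of the 2^4 = 16 assignments to the other variables satisfy what remains.
With w2 = 0, by the same count on the reduced clause set, 2 assignments work.
Total: 2 + 2 = 4.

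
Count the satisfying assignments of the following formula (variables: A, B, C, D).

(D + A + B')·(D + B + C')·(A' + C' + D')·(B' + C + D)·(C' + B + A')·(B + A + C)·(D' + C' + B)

6

There are 2^4 = 16 truth assignments over (A, B, C, D).
Split on D. With D = 1, the clauses containing D are satisfied and D' drops from the rest; 4 of the 2^3 = 8 assignments to the other variables satisfy what remains.
With D = 0, by the same count on the reduced clause set, 2 assignments work.
(One model: A=F, B=T, C=F, D=T.)
Total: 4 + 2 = 6.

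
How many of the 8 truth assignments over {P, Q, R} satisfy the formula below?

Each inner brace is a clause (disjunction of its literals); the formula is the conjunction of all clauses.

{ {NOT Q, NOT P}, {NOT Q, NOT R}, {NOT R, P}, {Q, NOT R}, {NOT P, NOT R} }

There are 2^3 = 8 truth assignments over (P, Q, R).
Check each against the 5 clauses (columns in the order P, Q, R):
  F F F  ✓ satisfies all
  F F T  ✗ fails (NOT R OR P)
  F T F  ✓ satisfies all
  F T T  ✗ fails (NOT Q OR NOT R)
  T F F  ✓ satisfies all
  T F T  ✗ fails (Q OR NOT R)
  T T F  ✗ fails (NOT Q OR NOT P)
  T T T  ✗ fails (NOT Q OR NOT P)
3 of the 8 rows are models.

3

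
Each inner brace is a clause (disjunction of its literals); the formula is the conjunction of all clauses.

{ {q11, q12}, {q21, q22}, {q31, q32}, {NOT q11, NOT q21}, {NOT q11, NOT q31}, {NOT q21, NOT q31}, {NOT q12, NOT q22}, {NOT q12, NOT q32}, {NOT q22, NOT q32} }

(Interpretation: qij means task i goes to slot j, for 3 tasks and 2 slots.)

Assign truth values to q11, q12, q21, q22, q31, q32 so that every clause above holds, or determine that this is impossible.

Case q11 = true:
Unit clause (NOT q21) forces q21 = false.
Unit clause (q22) forces q22 = true.
Unit clause (NOT q31) forces q31 = false.
Unit clause (q32) forces q32 = true.
That conflicts with the unit clause (NOT q32).
Undo q11 and try q11 = false.
Unit clause (q12) forces q12 = true.
Unit clause (NOT q22) forces q22 = false.
Unit clause (q21) forces q21 = true.
Unit clause (NOT q31) forces q31 = false.
Unit clause (q32) forces q32 = true.
That conflicts with the unit clause (NOT q32).
Neither q11 = true nor q11 = false works.

UNSATISFIABLE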